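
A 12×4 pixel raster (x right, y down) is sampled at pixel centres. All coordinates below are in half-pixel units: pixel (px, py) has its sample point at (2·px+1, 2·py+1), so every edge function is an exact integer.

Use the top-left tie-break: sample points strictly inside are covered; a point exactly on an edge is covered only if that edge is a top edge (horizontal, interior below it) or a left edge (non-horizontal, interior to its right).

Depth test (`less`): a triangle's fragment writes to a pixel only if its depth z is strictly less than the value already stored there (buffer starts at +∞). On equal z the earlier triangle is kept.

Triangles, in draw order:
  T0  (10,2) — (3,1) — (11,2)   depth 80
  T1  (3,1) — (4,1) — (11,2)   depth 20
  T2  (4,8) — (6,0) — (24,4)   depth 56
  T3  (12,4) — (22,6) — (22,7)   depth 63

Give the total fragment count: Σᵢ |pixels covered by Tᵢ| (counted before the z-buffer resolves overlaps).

T0:
  2·area = 1
  edge (10, 2)→(3, 1): d=(-7,-1) top-left  bias=+0
  edge (3, 1)→(11, 2): d=(8,1) right/bottom  bias=-1
  edge (11, 2)→(10, 2): d=(-1,0) right/bottom  bias=-1
    (1,0)@(3, 1): e=[0,0,1] → .  [on edge]
    (8,1)@(17, 3): e=[0,2,-1] → .  [on edge]
    (9,1)@(19, 3): e=[2,0,-1] → .  [on edge]
  covered (0 px):
    . . . . . . . . . . . .
    . . . . . . . . . . . .
    . . . . . . . . . . . .
    . . . . . . . . . . . .
T1:
  2·area = 1
  edge (3, 1)→(4, 1): d=(1,0) top-left  bias=+0
  edge (4, 1)→(11, 2): d=(7,1) right/bottom  bias=-1
  edge (11, 2)→(3, 1): d=(-8,-1) top-left  bias=+0
    (0,0)@(1, 1): e=[0,3,-2] → .  [on edge]
    (1,0)@(3, 1): e=[0,1,0] → X  [on edge]
    (2,0)@(5, 1): e=[0,-1,2] → .  [on edge]
    (3,0)@(7, 1): e=[0,-3,4] → .  [on edge]
    (4,0)@(9, 1): e=[0,-5,6] → .  [on edge]
    (5,0)@(11, 1): e=[0,-7,8] → .  [on edge]
    (6,0)@(13, 1): e=[0,-9,10] → .  [on edge]
    (7,0)@(15, 1): e=[0,-11,12] → .  [on edge]
    (8,0)@(17, 1): e=[0,-13,14] → .  [on edge]
    (9,0)@(19, 1): e=[0,-15,16] → .  [on edge]
    (10,0)@(21, 1): e=[0,-17,18] → .  [on edge]
    (11,0)@(23, 1): e=[0,-19,20] → .  [on edge]
    (9,1)@(19, 3): e=[2,-1,0] → .  [on edge]
  covered (1 px):
    . X . . . . . . . . . .
    . . . . . . . . . . . .
    . . . . . . . . . . . .
    . . . . . . . . . . . .
T2:
  2·area = 152
  edge (4, 8)→(6, 0): d=(2,-8) top-left  bias=+0
  edge (6, 0)→(24, 4): d=(18,4) right/bottom  bias=-1
  edge (24, 4)→(4, 8): d=(-20,4) right/bottom  bias=-1
    (3,0)@(7, 1): e=[10,14,128] → X
    (4,0)@(9, 1): e=[26,6,120] → X
    (5,0)@(11, 1): e=[42,-2,112] → .
    (3,1)@(7, 3): e=[14,50,88] → X
    (5,1)@(11, 3): e=[46,34,72] → X
    (6,1)@(13, 3): e=[62,26,64] → X
    (7,1)@(15, 3): e=[78,18,56] → X
    (8,1)@(17, 3): e=[94,10,48] → X
    (9,1)@(19, 3): e=[110,2,40] → X
    (10,1)@(21, 3): e=[126,-6,32] → .
    (2,2)@(5, 5): e=[2,94,56] → X
    (9,2)@(19, 5): e=[114,38,0] → .  [on edge]
    (4,3)@(9, 7): e=[38,114,0] → .  [on edge]
  covered (18 px):
    . . . X X . . . . . . .
    . . . X X X X X X X . .
    . . X X X X X X X . . .
    . . X X . . . . . . . .
T3:
  2·area = 10
  edge (12, 4)→(22, 6): d=(10,2) right/bottom  bias=-1
  edge (22, 6)→(22, 7): d=(0,1) right/bottom  bias=-1
  edge (22, 7)→(12, 4): d=(-10,-3) top-left  bias=+0
    (3,1)@(7, 3): e=[0,15,-5] → .  [on edge]
    (8,2)@(17, 5): e=[0,5,5] → .  [on edge]
  covered (0 px):
    . . . . . . . . . . . .
    . . . . . . . . . . . .
    . . . . . . . . . . . .
    . . . . . . . . . . . .

Final: 19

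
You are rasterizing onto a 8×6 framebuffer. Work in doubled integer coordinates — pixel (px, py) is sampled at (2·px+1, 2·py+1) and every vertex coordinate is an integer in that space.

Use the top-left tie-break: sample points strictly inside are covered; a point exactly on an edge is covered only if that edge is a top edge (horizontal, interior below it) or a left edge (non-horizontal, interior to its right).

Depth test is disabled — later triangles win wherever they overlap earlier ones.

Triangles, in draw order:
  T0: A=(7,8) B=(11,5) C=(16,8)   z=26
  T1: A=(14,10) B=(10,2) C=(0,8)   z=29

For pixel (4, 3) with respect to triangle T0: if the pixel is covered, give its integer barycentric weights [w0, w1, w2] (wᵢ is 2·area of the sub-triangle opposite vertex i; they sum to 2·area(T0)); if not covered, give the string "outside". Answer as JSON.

T0:
  2·area = 27
  edge (7, 8)→(11, 5): d=(4,-3) top-left  bias=+0
  edge (11, 5)→(16, 8): d=(5,3) right/bottom  bias=-1
  edge (16, 8)→(7, 8): d=(-9,0) right/bottom  bias=-1
    (5,2)@(11, 5): e=[0,0,27] → ·  [on edge]
    (4,3)@(9, 7): e=[2,16,9] → #
    (5,3)@(11, 7): e=[8,10,9] → #
    (6,3)@(13, 7): e=[14,4,9] → #
    (7,3)@(15, 7): e=[20,-2,9] → ·
    (4,4)@(9, 9): e=[10,26,-9] → ·
    (5,4)@(11, 9): e=[16,20,-9] → ·
    (6,4)@(13, 9): e=[22,14,-9] → ·
    (1,5)@(3, 11): e=[0,54,-27] → ·  [on edge]
  covered (3 px):
    · · · · · · · ·
    · · · · · · · ·
    · · · · · · · ·
    · · · · # # # ·
    · · · · · · · ·
    · · · · · · · ·
T1:
  2·area = 104  (B↔C swapped to make it positive)
  edge (14, 10)→(0, 8): d=(-14,-2) top-left  bias=+0
  edge (0, 8)→(10, 2): d=(10,-6) top-left  bias=+0
  edge (10, 2)→(14, 10): d=(4,8) right/bottom  bias=-1
    (4,1)@(9, 3): e=[88,4,12] → #
    (5,1)@(11, 3): e=[92,16,-4] → ·
    (2,2)@(5, 5): e=[52,0,52] → #  [on edge]
    (3,2)@(7, 5): e=[56,12,36] → #
    (5,2)@(11, 5): e=[64,36,4] → #
    (6,2)@(13, 5): e=[68,48,-12] → ·
    (1,3)@(3, 7): e=[20,8,76] → #
    (6,3)@(13, 7): e=[40,68,-4] → ·
    (1,4)@(3, 9): e=[-8,28,84] → ·
    (2,4)@(5, 9): e=[-4,40,68] → ·
    (3,4)@(7, 9): e=[0,52,52] → #  [on edge]
    (6,4)@(13, 9): e=[12,88,4] → #
  covered (14 px):
    · · · · · · · ·
    · · · · # · · ·
    · · # # # # · ·
    · # # # # # · ·
    · · · # # # # ·
    · · · · · · · ·

Final: [16,9,2]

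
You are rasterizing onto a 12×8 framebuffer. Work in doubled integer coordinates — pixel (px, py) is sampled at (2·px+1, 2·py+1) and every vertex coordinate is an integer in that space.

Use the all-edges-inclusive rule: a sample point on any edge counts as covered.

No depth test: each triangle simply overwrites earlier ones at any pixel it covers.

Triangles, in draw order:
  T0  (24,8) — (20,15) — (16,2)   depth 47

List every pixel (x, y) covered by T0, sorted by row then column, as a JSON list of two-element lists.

T0:
  2·area = 80
  edge (24, 8)→(20, 15): d=(-4,7) inclusive
  edge (20, 15)→(16, 2): d=(-4,-13) inclusive
  edge (16, 2)→(24, 8): d=(8,6) inclusive
    (8,1)@(17, 3): e=[69,9,2] → █
    (9,1)@(19, 3): e=[55,35,-10] → ·
    (8,2)@(17, 5): e=[61,1,18] → █
    (9,2)@(19, 5): e=[47,27,6] → █
    (10,2)@(21, 5): e=[33,53,-6] → ·
    (8,3)@(17, 7): e=[53,-7,34] → ·
    (9,3)@(19, 7): e=[39,19,22] → █
    (10,3)@(21, 7): e=[25,45,10] → █
    (11,3)@(23, 7): e=[11,71,-2] → ·
    (9,4)@(19, 9): e=[31,11,38] → █
    (11,4)@(23, 9): e=[3,63,14] → █
    (9,5)@(19, 11): e=[23,3,54] → █
  covered (11 px):
    · · · · · · · · · · · ·
    · · · · · · · · █ · · ·
    · · · · · · · · █ █ · ·
    · · · · · · · · · █ █ ·
    · · · · · · · · · █ █ █
    · · · · · · · · · █ █ ·
    · · · · · · · · · · █ ·
    · · · · · · · · · · · ·

Answer: [[8,1],[8,2],[9,2],[9,3],[10,3],[9,4],[10,4],[11,4],[9,5],[10,5],[10,6]]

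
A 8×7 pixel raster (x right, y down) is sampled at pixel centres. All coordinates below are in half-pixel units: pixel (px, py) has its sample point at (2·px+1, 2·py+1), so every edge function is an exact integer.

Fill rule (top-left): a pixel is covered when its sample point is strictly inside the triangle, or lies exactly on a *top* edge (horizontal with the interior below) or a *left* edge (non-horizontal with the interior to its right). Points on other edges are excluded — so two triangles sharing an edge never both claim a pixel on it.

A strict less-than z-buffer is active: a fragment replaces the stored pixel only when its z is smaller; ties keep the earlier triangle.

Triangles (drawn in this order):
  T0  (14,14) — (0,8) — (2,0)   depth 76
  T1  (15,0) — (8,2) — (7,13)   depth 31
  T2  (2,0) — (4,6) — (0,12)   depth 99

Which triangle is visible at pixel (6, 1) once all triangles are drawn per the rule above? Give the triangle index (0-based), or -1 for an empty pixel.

T0:
  2·area = 124
  edge (14, 14)→(0, 8): d=(-14,-6) top-left  bias=+0
  edge (0, 8)→(2, 0): d=(2,-8) top-left  bias=+0
  edge (2, 0)→(14, 14): d=(12,14) right/bottom  bias=-1
    (1,1)@(3, 3): e=[88,14,22] → X
    (2,1)@(5, 3): e=[100,30,-6] → .
    (0,2)@(1, 5): e=[48,2,74] → X
    (2,2)@(5, 5): e=[72,34,18] → X
    (3,2)@(7, 5): e=[84,50,-10] → .
    (0,3)@(1, 7): e=[20,6,98] → X
    (3,3)@(7, 7): e=[56,54,14] → X
    (4,3)@(9, 7): e=[68,70,-14] → .
    (0,4)@(1, 9): e=[-8,10,122] → .
    (1,4)@(3, 9): e=[4,26,94] → X
    (4,4)@(9, 9): e=[40,74,10] → X
    (5,4)@(11, 9): e=[52,90,-18] → .
    (3,5)@(7, 11): e=[0,62,62] → X  [on edge]
  covered (16 px):
    . . . . . . . .
    . X . . . . . .
    X X X . . . . .
    X X X X . . . .
    . X X X X . . .
    . . . X X X . .
    . . . . . . X .
T1:
  2·area = 75  (B↔C swapped to make it positive)
  edge (15, 0)→(7, 13): d=(-8,13) right/bottom  bias=-1
  edge (7, 13)→(8, 2): d=(1,-11) top-left  bias=+0
  edge (8, 2)→(15, 0): d=(7,-2) top-left  bias=+0
    (6,0)@(13, 1): e=[18,54,3] → X
    (7,0)@(15, 1): e=[-8,76,7] → .
    (4,1)@(9, 3): e=[54,12,9] → X
    (5,1)@(11, 3): e=[28,34,13] → X
    (7,1)@(15, 3): e=[-24,78,21] → .
    (4,2)@(9, 5): e=[38,14,23] → X
    (6,2)@(13, 5): e=[-14,58,31] → .
    (4,3)@(9, 7): e=[22,16,37] → X
    (5,3)@(11, 7): e=[-4,38,41] → .
    (4,4)@(9, 9): e=[6,18,51] → X
    (5,4)@(11, 9): e=[-20,40,55] → .
    (4,5)@(9, 11): e=[-10,20,65] → .
    (3,6)@(7, 13): e=[0,0,75] → .  [on edge]
  covered (8 px):
    . . . . . . X .
    . . . . X X X .
    . . . . X X . .
    . . . . X . . .
    . . . . X . . .
    . . . . . . . .
    . . . . . . . .
T2:
  2·area = 36
  edge (2, 0)→(4, 6): d=(2,6) right/bottom  bias=-1
  edge (4, 6)→(0, 12): d=(-4,6) right/bottom  bias=-1
  edge (0, 12)→(2, 0): d=(2,-12) top-left  bias=+0
    (1,1)@(3, 3): e=[0,18,18] → .  [on edge]
    (1,2)@(3, 5): e=[4,10,22] → X
    (2,2)@(5, 5): e=[-8,-2,46] → .
    (0,3)@(1, 7): e=[20,14,2] → X
    (2,3)@(5, 7): e=[-4,-10,50] → .
    (0,4)@(1, 9): e=[24,6,6] → X
    (1,4)@(3, 9): e=[12,-6,30] → .
    (2,4)@(5, 9): e=[0,-18,54] → .  [on edge]
    (0,5)@(1, 11): e=[28,-2,10] → .
  covered (4 px):
    . . . . . . . .
    . . . . . . . .
    . X . . . . . .
    X X . . . . . .
    X . . . . . . .
    . . . . . . . .
    . . . . . . . .

Z-buffer (winner per pixel, '.' = empty):
  . . . . . . 1 .
  . 0 . . 1 1 1 .
  0 0 0 . 1 1 . .
  0 0 0 0 1 . . .
  2 0 0 0 1 . . .
  . . . 0 0 0 . .
  . . . . . . 0 .

Answer: 1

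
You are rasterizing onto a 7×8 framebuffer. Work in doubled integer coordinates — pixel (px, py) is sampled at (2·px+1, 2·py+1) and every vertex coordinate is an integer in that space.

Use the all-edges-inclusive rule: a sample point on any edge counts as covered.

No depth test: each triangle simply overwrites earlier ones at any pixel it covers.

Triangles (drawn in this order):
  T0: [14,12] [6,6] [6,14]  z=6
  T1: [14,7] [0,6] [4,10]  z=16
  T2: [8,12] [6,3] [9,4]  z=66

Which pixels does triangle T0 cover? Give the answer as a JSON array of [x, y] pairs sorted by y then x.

T0:
  2·area = 64  (B↔C swapped to make it positive)
  edge (14, 12)→(6, 14): d=(-8,2) inclusive
  edge (6, 14)→(6, 6): d=(0,-8) inclusive
  edge (6, 6)→(14, 12): d=(8,6) inclusive
    (3,3)@(7, 7): e=[54,8,2] → #
    (4,3)@(9, 7): e=[50,24,-10] → ·
    (3,4)@(7, 9): e=[38,8,18] → #
    (4,4)@(9, 9): e=[34,24,6] → #
    (5,4)@(11, 9): e=[30,40,-6] → ·
    (3,5)@(7, 11): e=[22,8,34] → #
    (5,5)@(11, 11): e=[14,40,10] → #
    (6,5)@(13, 11): e=[10,56,-2] → ·
    (3,6)@(7, 13): e=[6,8,50] → #
    (5,6)@(11, 13): e=[-2,40,26] → ·
    (3,7)@(7, 15): e=[-10,8,66] → ·
    (4,7)@(9, 15): e=[-14,24,54] → ·
  covered (8 px):
    · · · · · · ·
    · · · · · · ·
    · · · · · · ·
    · · · # · · ·
    · · · # # · ·
    · · · # # # ·
    · · · # # · ·
    · · · · · · ·
T1:
  2·area = 52  (B↔C swapped to make it positive)
  edge (14, 7)→(4, 10): d=(-10,3) inclusive
  edge (4, 10)→(0, 6): d=(-4,-4) inclusive
  edge (0, 6)→(14, 7): d=(14,1) inclusive
    (0,3)@(1, 7): e=[39,0,13] → #  [on edge]
    (1,3)@(3, 7): e=[33,8,11] → #
    (2,3)@(5, 7): e=[27,16,9] → #
    (3,3)@(7, 7): e=[21,24,7] → #
    (4,3)@(9, 7): e=[15,32,5] → #
    (5,3)@(11, 7): e=[9,40,3] → #
    (6,3)@(13, 7): e=[3,48,1] → #
    (0,4)@(1, 9): e=[19,-8,41] → ·
    (1,4)@(3, 9): e=[13,0,39] → #  [on edge]
    (4,4)@(9, 9): e=[-5,24,33] → ·
    (5,4)@(11, 9): e=[-11,32,31] → ·
    (6,4)@(13, 9): e=[-17,40,29] → ·
    (2,5)@(5, 11): e=[-13,0,65] → ·  [on edge]
    (3,6)@(7, 13): e=[-39,0,91] → ·  [on edge]
    (4,7)@(9, 15): e=[-65,0,117] → ·  [on edge]
  covered (10 px):
    · · · · · · ·
    · · · · · · ·
    · · · · · · ·
    # # # # # # #
    · # # # · · ·
    · · · · · · ·
    · · · · · · ·
    · · · · · · ·
T2:
  2·area = 25
  edge (8, 12)→(6, 3): d=(-2,-9) inclusive
  edge (6, 3)→(9, 4): d=(3,1) inclusive
  edge (9, 4)→(8, 12): d=(-1,8) inclusive
    (3,2)@(7, 5): e=[5,5,15] → #
    (4,2)@(9, 5): e=[23,3,-1] → ·
    (3,3)@(7, 7): e=[1,11,13] → #
    (4,3)@(9, 7): e=[19,9,-3] → ·
    (3,4)@(7, 9): e=[-3,17,11] → ·
  covered (2 px):
    · · · · · · ·
    · · · · · · ·
    · · · # · · ·
    · · · # · · ·
    · · · · · · ·
    · · · · · · ·
    · · · · · · ·
    · · · · · · ·

Answer: [[3,3],[3,4],[4,4],[3,5],[4,5],[5,5],[3,6],[4,6]]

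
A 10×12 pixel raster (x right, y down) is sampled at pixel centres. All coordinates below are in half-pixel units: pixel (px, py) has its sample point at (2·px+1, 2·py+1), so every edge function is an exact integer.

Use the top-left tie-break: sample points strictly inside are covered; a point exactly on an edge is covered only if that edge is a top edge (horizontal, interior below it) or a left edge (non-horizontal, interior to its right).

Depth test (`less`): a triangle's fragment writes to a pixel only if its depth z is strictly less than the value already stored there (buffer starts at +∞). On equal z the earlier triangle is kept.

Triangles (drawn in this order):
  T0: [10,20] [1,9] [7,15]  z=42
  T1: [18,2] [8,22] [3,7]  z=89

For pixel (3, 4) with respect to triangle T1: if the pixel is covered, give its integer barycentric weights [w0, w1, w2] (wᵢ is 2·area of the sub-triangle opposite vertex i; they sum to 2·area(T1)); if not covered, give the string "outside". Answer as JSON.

T0:
  2·area = 12
  edge (10, 20)→(1, 9): d=(-9,-11) top-left  bias=+0
  edge (1, 9)→(7, 15): d=(6,6) right/bottom  bias=-1
  edge (7, 15)→(10, 20): d=(3,5) right/bottom  bias=-1
    (0,2)@(1, 5): e=[36,-24,0] → ·  [on edge]
    (0,4)@(1, 9): e=[0,0,12] → ·  [on edge]
    (1,5)@(3, 11): e=[4,0,8] → ·  [on edge]
    (2,6)@(5, 13): e=[8,0,4] → ·  [on edge]
    (3,7)@(7, 15): e=[12,0,0] → ·  [on edge]
    (4,8)@(9, 17): e=[16,0,-4] → ·  [on edge]
    (5,9)@(11, 19): e=[20,0,-8] → ·  [on edge]
    (6,10)@(13, 21): e=[24,0,-12] → ·  [on edge]
    (7,11)@(15, 23): e=[28,0,-16] → ·  [on edge]
  covered (0 px):
    · · · · · · · · · ·
    · · · · · · · · · ·
    · · · · · · · · · ·
    · · · · · · · · · ·
    · · · · · · · · · ·
    · · · · · · · · · ·
    · · · · · · · · · ·
    · · · · · · · · · ·
    · · · · · · · · · ·
    · · · · · · · · · ·
    · · · · · · · · · ·
    · · · · · · · · · ·
T1:
  2·area = 250
  edge (18, 2)→(8, 22): d=(-10,20) right/bottom  bias=-1
  edge (8, 22)→(3, 7): d=(-5,-15) top-left  bias=+0
  edge (3, 7)→(18, 2): d=(15,-5) top-left  bias=+0
    (0,0)@(1, 1): e=[350,0,-100] → ·  [on edge]
    (7,1)@(15, 3): e=[50,200,0] → #  [on edge]
    (8,1)@(17, 3): e=[10,230,10] → #
    (9,1)@(19, 3): e=[-30,260,20] → ·
    (4,2)@(9, 5): e=[150,100,0] → #  [on edge]
    (5,2)@(11, 5): e=[110,130,10] → #
    (6,2)@(13, 5): e=[70,160,20] → #
    (8,2)@(17, 5): e=[-10,220,40] → ·
    (1,3)@(3, 7): e=[250,0,0] → #  [on edge]
    (2,3)@(5, 7): e=[210,30,10] → #
    (3,3)@(7, 7): e=[170,60,20] → #
    (8,3)@(17, 7): e=[-30,210,70] → ·
    (2,6)@(5, 13): e=[150,0,100] → #  [on edge]
    (3,9)@(7, 19): e=[50,0,200] → #  [on edge]
  covered (34 px):
    · · · · · · · · · ·
    · · · · · · · # # ·
    · · · · # # # # · ·
    · # # # # # # # · ·
    · · # # # # # · · ·
    · · # # # # # · · ·
    · · # # # # · · · ·
    · · · # # # · · · ·
    · · · # # · · · · ·
    · · · # # · · · · ·
    · · · · · · · · · ·
    · · · · · · · · · ·

Answer: [50,50,150]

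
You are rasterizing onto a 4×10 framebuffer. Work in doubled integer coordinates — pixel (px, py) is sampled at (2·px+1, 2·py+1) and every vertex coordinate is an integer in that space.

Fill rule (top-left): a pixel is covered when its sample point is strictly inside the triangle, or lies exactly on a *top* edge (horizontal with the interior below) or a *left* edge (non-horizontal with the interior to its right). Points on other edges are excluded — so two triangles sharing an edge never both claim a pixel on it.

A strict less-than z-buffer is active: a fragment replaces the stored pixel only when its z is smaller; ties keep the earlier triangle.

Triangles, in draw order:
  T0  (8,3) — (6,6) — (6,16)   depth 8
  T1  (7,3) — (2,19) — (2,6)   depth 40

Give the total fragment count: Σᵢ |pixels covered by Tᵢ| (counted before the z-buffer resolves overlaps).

T0:
  2·area = 20  (B↔C swapped to make it positive)
  edge (8, 3)→(6, 16): d=(-2,13) right/bottom  bias=-1
  edge (6, 16)→(6, 6): d=(0,-10) top-left  bias=+0
  edge (6, 6)→(8, 3): d=(2,-3) top-left  bias=+0
    (3,2)@(7, 5): e=[9,10,1] → X
    (3,3)@(7, 7): e=[5,10,5] → X
    (3,4)@(7, 9): e=[1,10,9] → X
    (3,5)@(7, 11): e=[-3,10,13] → .
  covered (3 px):
    . . . .
    . . . .
    . . . X
    . . . X
    . . . X
    . . . .
    . . . .
    . . . .
    . . . .
    . . . .
T1:
  2·area = 65
  edge (7, 3)→(2, 19): d=(-5,16) right/bottom  bias=-1
  edge (2, 19)→(2, 6): d=(0,-13) top-left  bias=+0
  edge (2, 6)→(7, 3): d=(5,-3) top-left  bias=+0
    (3,1)@(7, 3): e=[0,65,0] → .  [on edge]
    (2,2)@(5, 5): e=[22,39,4] → X
    (3,2)@(7, 5): e=[-10,65,10] → .
    (1,3)@(3, 7): e=[44,13,8] → X
    (3,3)@(7, 7): e=[-20,65,20] → .
    (1,4)@(3, 9): e=[34,13,18] → X
    (3,4)@(7, 9): e=[-30,65,30] → .
    (1,5)@(3, 11): e=[24,13,28] → X
    (2,5)@(5, 11): e=[-8,39,34] → .
    (1,6)@(3, 13): e=[14,13,38] → X
    (2,6)@(5, 13): e=[-18,39,44] → .
    (1,7)@(3, 15): e=[4,13,48] → X
  covered (8 px):
    . . . .
    . . . .
    . . X .
    . X X .
    . X X .
    . X . .
    . X . .
    . X . .
    . . . .
    . . . .

Final: 11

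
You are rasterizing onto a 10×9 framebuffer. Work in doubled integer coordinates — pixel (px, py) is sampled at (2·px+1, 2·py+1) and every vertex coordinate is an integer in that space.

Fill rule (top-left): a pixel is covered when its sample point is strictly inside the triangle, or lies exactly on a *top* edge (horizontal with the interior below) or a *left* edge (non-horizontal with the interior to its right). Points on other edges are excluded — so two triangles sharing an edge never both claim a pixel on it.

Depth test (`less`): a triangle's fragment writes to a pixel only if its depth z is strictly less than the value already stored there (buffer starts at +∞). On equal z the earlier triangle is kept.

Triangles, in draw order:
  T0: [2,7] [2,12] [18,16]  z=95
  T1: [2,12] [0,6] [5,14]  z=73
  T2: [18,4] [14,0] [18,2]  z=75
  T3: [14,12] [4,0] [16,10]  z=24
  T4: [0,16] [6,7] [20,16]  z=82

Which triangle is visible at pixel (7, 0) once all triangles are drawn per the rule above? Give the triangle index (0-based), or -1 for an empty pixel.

T0:
  2·area = 80  (B↔C swapped to make it positive)
  edge (2, 7)→(18, 16): d=(16,9) right/bottom  bias=-1
  edge (18, 16)→(2, 12): d=(-16,-4) top-left  bias=+0
  edge (2, 12)→(2, 7): d=(0,-5) top-left  bias=+0
    (1,4)@(3, 9): e=[23,52,5] → █
    (2,4)@(5, 9): e=[5,60,15] → █
    (3,4)@(7, 9): e=[-13,68,25] → ·
    (1,5)@(3, 11): e=[55,20,5] → █
    (3,5)@(7, 11): e=[19,36,25] → █
    (4,5)@(9, 11): e=[1,44,35] → █
    (5,5)@(11, 11): e=[-17,52,45] → ·
    (1,6)@(3, 13): e=[87,-12,5] → ·
    (2,6)@(5, 13): e=[69,-4,15] → ·
    (3,6)@(7, 13): e=[51,4,25] → █
    (5,6)@(11, 13): e=[15,20,45] → █
    (6,6)@(13, 13): e=[-3,28,55] → ·
  covered (10 px):
    · · · · · · · · · ·
    · · · · · · · · · ·
    · · · · · · · · · ·
    · · · · · · · · · ·
    · █ █ · · · · · · ·
    · █ █ █ █ · · · · ·
    · · · █ █ █ · · · ·
    · · · · · · · █ · ·
    · · · · · · · · · ·
T1:
  2·area = 14
  edge (2, 12)→(0, 6): d=(-2,-6) top-left  bias=+0
  edge (0, 6)→(5, 14): d=(5,8) right/bottom  bias=-1
  edge (5, 14)→(2, 12): d=(-3,-2) top-left  bias=+0
    (0,4)@(1, 9): e=[0,7,7] → █  [on edge]
    (1,4)@(3, 9): e=[12,-9,11] → ·
    (0,5)@(1, 11): e=[-4,17,1] → ·
    (1,5)@(3, 11): e=[8,1,5] → █
    (2,5)@(5, 11): e=[20,-15,9] → ·
    (1,6)@(3, 13): e=[4,11,-1] → ·
    (1,7)@(3, 15): e=[0,21,-7] → ·  [on edge]
  covered (2 px):
    · · · · · · · · · ·
    · · · · · · · · · ·
    · · · · · · · · · ·
    · · · · · · · · · ·
    █ · · · · · · · · ·
    · █ · · · · · · · ·
    · · · · · · · · · ·
    · · · · · · · · · ·
    · · · · · · · · · ·
T2:
  2·area = 8
  edge (18, 4)→(14, 0): d=(-4,-4) top-left  bias=+0
  edge (14, 0)→(18, 2): d=(4,2) right/bottom  bias=-1
  edge (18, 2)→(18, 4): d=(0,2) right/bottom  bias=-1
    (7,0)@(15, 1): e=[0,2,6] → █  [on edge]
    (8,0)@(17, 1): e=[8,-2,2] → ·
    (7,1)@(15, 3): e=[-8,10,6] → ·
    (8,1)@(17, 3): e=[0,6,2] → █  [on edge]
    (9,1)@(19, 3): e=[8,2,-2] → ·
    (8,2)@(17, 5): e=[-8,14,2] → ·
    (9,2)@(19, 5): e=[0,10,-2] → ·  [on edge]
  covered (2 px):
    · · · · · · · █ · ·
    · · · · · · · · █ ·
    · · · · · · · · · ·
    · · · · · · · · · ·
    · · · · · · · · · ·
    · · · · · · · · · ·
    · · · · · · · · · ·
    · · · · · · · · · ·
    · · · · · · · · · ·
T3:
  2·area = 44
  edge (14, 12)→(4, 0): d=(-10,-12) top-left  bias=+0
  edge (4, 0)→(16, 10): d=(12,10) right/bottom  bias=-1
  edge (16, 10)→(14, 12): d=(-2,2) right/bottom  bias=-1
    (2,0)@(5, 1): e=[2,2,40] → █
    (3,0)@(7, 1): e=[26,-18,36] → ·
    (2,1)@(5, 3): e=[-18,26,36] → ·
    (3,1)@(7, 3): e=[6,6,32] → █
    (4,1)@(9, 3): e=[30,-14,28] → ·
    (3,2)@(7, 5): e=[-14,30,28] → ·
    (4,2)@(9, 5): e=[10,10,24] → █
    (5,2)@(11, 5): e=[34,-10,20] → ·
    (4,3)@(9, 7): e=[-10,34,20] → ·
    (5,3)@(11, 7): e=[14,14,16] → █
    (6,3)@(13, 7): e=[38,-6,12] → ·
    (9,3)@(19, 7): e=[110,-66,0] → ·  [on edge]
    (8,4)@(17, 9): e=[66,-22,0] → ·  [on edge]
    (7,5)@(15, 11): e=[22,22,0] → ·  [on edge]
    (6,6)@(13, 13): e=[-22,66,0] → ·  [on edge]
    (5,7)@(11, 15): e=[-66,110,0] → ·  [on edge]
    (4,8)@(9, 17): e=[-110,154,0] → ·  [on edge]
  covered (5 px):
    · · █ · · · · · · ·
    · · · █ · · · · · ·
    · · · · █ · · · · ·
    · · · · · █ · · · ·
    · · · · · · █ · · ·
    · · · · · · · · · ·
    · · · · · · · · · ·
    · · · · · · · · · ·
    · · · · · · · · · ·
T4:
  2·area = 180
  edge (0, 16)→(6, 7): d=(6,-9) top-left  bias=+0
  edge (6, 7)→(20, 16): d=(14,9) right/bottom  bias=-1
  edge (20, 16)→(0, 16): d=(-20,0) right/bottom  bias=-1
    (2,4)@(5, 9): e=[3,37,140] → █
    (3,4)@(7, 9): e=[21,19,140] → █
    (4,4)@(9, 9): e=[39,1,140] → █
    (5,4)@(11, 9): e=[57,-17,140] → ·
    (2,5)@(5, 11): e=[15,65,100] → █
    (5,5)@(11, 11): e=[69,11,100] → █
    (6,5)@(13, 11): e=[87,-7,100] → ·
    (1,6)@(3, 13): e=[9,111,60] → █
    (6,6)@(13, 13): e=[99,21,60] → █
    (7,6)@(15, 13): e=[117,3,60] → █
    (8,6)@(17, 13): e=[135,-15,60] → ·
    (0,7)@(1, 15): e=[3,157,20] → █
  covered (23 px):
    · · · · · · · · · ·
    · · · · · · · · · ·
    · · · · · · · · · ·
    · · · · · · · · · ·
    · · █ █ █ · · · · ·
    · · █ █ █ █ · · · ·
    · █ █ █ █ █ █ █ · ·
    █ █ █ █ █ █ █ █ █ ·
    · · · · · · · · · ·

Z-buffer (winner per pixel, '.' = empty):
  . . 3 . . . . 2 . .
  . . . 3 . . . . 2 .
  . . . . 3 . . . . .
  . . . . . 3 . . . .
  1 0 4 4 4 . 3 . . .
  . 1 4 4 4 4 . . . .
  . 4 4 4 4 4 4 4 . .
  4 4 4 4 4 4 4 4 4 .
  . . . . . . . . . .

Answer: 2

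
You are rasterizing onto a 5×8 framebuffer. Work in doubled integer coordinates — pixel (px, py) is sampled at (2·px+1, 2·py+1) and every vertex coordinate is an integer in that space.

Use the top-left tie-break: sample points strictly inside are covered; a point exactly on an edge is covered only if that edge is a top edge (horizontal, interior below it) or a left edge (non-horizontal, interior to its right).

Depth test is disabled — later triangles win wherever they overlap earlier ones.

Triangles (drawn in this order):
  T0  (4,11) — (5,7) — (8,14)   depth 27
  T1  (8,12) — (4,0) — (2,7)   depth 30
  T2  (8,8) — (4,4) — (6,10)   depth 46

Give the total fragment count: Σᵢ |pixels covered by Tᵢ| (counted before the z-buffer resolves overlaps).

T0:
  2·area = 19
  edge (4, 11)→(5, 7): d=(1,-4) top-left  bias=+0
  edge (5, 7)→(8, 14): d=(3,7) right/bottom  bias=-1
  edge (8, 14)→(4, 11): d=(-4,-3) top-left  bias=+0
    (2,3)@(5, 7): e=[0,0,19] → ·  [on edge]
    (2,4)@(5, 9): e=[2,6,11] → █
    (3,4)@(7, 9): e=[10,-8,17] → ·
    (2,5)@(5, 11): e=[4,12,3] → █
    (3,5)@(7, 11): e=[12,-2,9] → ·
    (2,6)@(5, 13): e=[6,18,-5] → ·
    (3,6)@(7, 13): e=[14,4,1] → █
    (4,6)@(9, 13): e=[22,-10,7] → ·
    (1,7)@(3, 15): e=[0,38,-19] → ·  [on edge]
    (3,7)@(7, 15): e=[16,10,-7] → ·
  covered (3 px):
    · · · · ·
    · · · · ·
    · · · · ·
    · · · · ·
    · · █ · ·
    · · █ · ·
    · · · █ ·
    · · · · ·
T1:
  2·area = 52  (B↔C swapped to make it positive)
  edge (8, 12)→(2, 7): d=(-6,-5) top-left  bias=+0
  edge (2, 7)→(4, 0): d=(2,-7) top-left  bias=+0
  edge (4, 0)→(8, 12): d=(4,12) right/bottom  bias=-1
    (2,1)@(5, 3): e=[39,13,0] → ·  [on edge]
    (1,2)@(3, 5): e=[17,3,32] → █
    (2,2)@(5, 5): e=[27,17,8] → █
    (3,2)@(7, 5): e=[37,31,-16] → ·
    (1,3)@(3, 7): e=[5,7,40] → █
    (3,3)@(7, 7): e=[25,35,-8] → ·
    (1,4)@(3, 9): e=[-7,11,48] → ·
    (2,4)@(5, 9): e=[3,25,24] → █
    (3,4)@(7, 9): e=[13,39,0] → ·  [on edge]
    (2,5)@(5, 11): e=[-9,29,32] → ·
    (3,5)@(7, 11): e=[1,43,8] → █
    (4,5)@(9, 11): e=[11,57,-16] → ·
    (4,7)@(9, 15): e=[-13,65,0] → ·  [on edge]
  covered (6 px):
    · · · · ·
    · · · · ·
    · █ █ · ·
    · █ █ · ·
    · · █ · ·
    · · · █ ·
    · · · · ·
    · · · · ·
T2:
  2·area = 16  (B↔C swapped to make it positive)
  edge (8, 8)→(6, 10): d=(-2,2) right/bottom  bias=-1
  edge (6, 10)→(4, 4): d=(-2,-6) top-left  bias=+0
  edge (4, 4)→(8, 8): d=(4,4) right/bottom  bias=-1
    (0,0)@(1, 1): e=[28,-12,0] → ·  [on edge]
    (1,0)@(3, 1): e=[24,0,-8] → ·  [on edge]
    (1,1)@(3, 3): e=[20,-4,0] → ·  [on edge]
    (2,2)@(5, 5): e=[12,4,0] → ·  [on edge]
    (2,3)@(5, 7): e=[8,0,8] → █  [on edge]
    (3,3)@(7, 7): e=[4,12,0] → ·  [on edge]
    (4,3)@(9, 7): e=[0,24,-8] → ·  [on edge]
    (2,4)@(5, 9): e=[4,-4,16] → ·
    (3,4)@(7, 9): e=[0,8,8] → ·  [on edge]
    (4,4)@(9, 9): e=[-4,20,0] → ·  [on edge]
    (2,5)@(5, 11): e=[0,-8,24] → ·  [on edge]
    (1,6)@(3, 13): e=[0,-24,40] → ·  [on edge]
    (3,6)@(7, 13): e=[-8,0,24] → ·  [on edge]
    (0,7)@(1, 15): e=[0,-40,56] → ·  [on edge]
  covered (1 px):
    · · · · ·
    · · · · ·
    · · · · ·
    · · █ · ·
    · · · · ·
    · · · · ·
    · · · · ·
    · · · · ·

Final: 10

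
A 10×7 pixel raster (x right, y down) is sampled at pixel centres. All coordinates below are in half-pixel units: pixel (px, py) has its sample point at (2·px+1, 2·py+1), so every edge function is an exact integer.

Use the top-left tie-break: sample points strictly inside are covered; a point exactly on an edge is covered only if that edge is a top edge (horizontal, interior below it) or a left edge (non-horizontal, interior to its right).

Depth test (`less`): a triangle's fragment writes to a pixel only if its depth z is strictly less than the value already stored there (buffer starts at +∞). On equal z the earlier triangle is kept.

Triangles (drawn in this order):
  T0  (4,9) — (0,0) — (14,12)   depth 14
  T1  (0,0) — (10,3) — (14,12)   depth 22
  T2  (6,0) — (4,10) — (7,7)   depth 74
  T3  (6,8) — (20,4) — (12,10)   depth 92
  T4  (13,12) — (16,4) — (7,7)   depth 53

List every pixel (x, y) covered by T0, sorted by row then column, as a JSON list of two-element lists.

T0:
  2·area = 78
  edge (4, 9)→(0, 0): d=(-4,-9) top-left  bias=+0
  edge (0, 0)→(14, 12): d=(14,12) right/bottom  bias=-1
  edge (14, 12)→(4, 9): d=(-10,-3) top-left  bias=+0
    (0,0)@(1, 1): e=[5,2,71] → #
    (1,0)@(3, 1): e=[23,-22,77] → ·
    (0,1)@(1, 3): e=[-3,30,51] → ·
    (1,1)@(3, 3): e=[15,6,57] → #
    (2,1)@(5, 3): e=[33,-18,63] → ·
    (1,2)@(3, 5): e=[7,34,37] → #
    (2,2)@(5, 5): e=[25,10,43] → #
    (3,2)@(7, 5): e=[43,-14,49] → ·
    (1,3)@(3, 7): e=[-1,62,17] → ·
    (2,3)@(5, 7): e=[17,38,23] → #
    (3,3)@(7, 7): e=[35,14,29] → #
    (4,3)@(9, 7): e=[53,-10,35] → ·
  covered (10 px):
    # · · · · · · · · ·
    · # · · · · · · · ·
    · # # · · · · · · ·
    · · # # · · · · · ·
    · · # # # · · · · ·
    · · · · · # · · · ·
    · · · · · · · · · ·
T1:
  2·area = 78
  edge (0, 0)→(10, 3): d=(10,3) right/bottom  bias=-1
  edge (10, 3)→(14, 12): d=(4,9) right/bottom  bias=-1
  edge (14, 12)→(0, 0): d=(-14,-12) top-left  bias=+0
    (1,0)@(3, 1): e=[1,55,22] → #
    (2,0)@(5, 1): e=[-5,37,46] → ·
    (1,1)@(3, 3): e=[21,63,-6] → ·
    (2,1)@(5, 3): e=[15,45,18] → #
    (3,1)@(7, 3): e=[9,27,42] → #
    (4,1)@(9, 3): e=[3,9,66] → #
    (5,1)@(11, 3): e=[-3,-9,90] → ·
    (2,2)@(5, 5): e=[35,53,-10] → ·
    (3,2)@(7, 5): e=[29,35,14] → #
    (5,2)@(11, 5): e=[17,-1,62] → ·
    (3,3)@(7, 7): e=[49,43,-14] → ·
    (4,3)@(9, 7): e=[43,25,10] → #
  covered (10 px):
    · # · · · · · · · ·
    · · # # # · · · · ·
    · · · # # · · · · ·
    · · · · # # · · · ·
    · · · · · # · · · ·
    · · · · · · # · · ·
    · · · · · · · · · ·
T2:
  2·area = 24  (B↔C swapped to make it positive)
  edge (6, 0)→(7, 7): d=(1,7) right/bottom  bias=-1
  edge (7, 7)→(4, 10): d=(-3,3) right/bottom  bias=-1
  edge (4, 10)→(6, 0): d=(2,-10) top-left  bias=+0
    (6,0)@(13, 1): e=[-48,0,72] → ·  [on edge]
    (5,1)@(11, 3): e=[-32,0,56] → ·  [on edge]
    (2,2)@(5, 5): e=[12,12,0] → #  [on edge]
    (3,2)@(7, 5): e=[-2,6,20] → ·
    (4,2)@(9, 5): e=[-16,0,40] → ·  [on edge]
    (2,3)@(5, 7): e=[14,6,4] → #
    (3,3)@(7, 7): e=[0,0,24] → ·  [on edge]
    (2,4)@(5, 9): e=[16,0,8] → ·  [on edge]
    (1,5)@(3, 11): e=[32,0,-8] → ·  [on edge]
    (0,6)@(1, 13): e=[48,0,-24] → ·  [on edge]
  covered (2 px):
    · · · · · · · · · ·
    · · · · · · · · · ·
    · · # · · · · · · ·
    · · # · · · · · · ·
    · · · · · · · · · ·
    · · · · · · · · · ·
    · · · · · · · · · ·
T3:
  2·area = 52
  edge (6, 8)→(20, 4): d=(14,-4) top-left  bias=+0
  edge (20, 4)→(12, 10): d=(-8,6) right/bottom  bias=-1
  edge (12, 10)→(6, 8): d=(-6,-2) top-left  bias=+0
    (8,2)@(17, 5): e=[2,10,40] → #
    (9,2)@(19, 5): e=[10,-2,44] → ·
    (1,3)@(3, 7): e=[-26,78,0] → ·  [on edge]
    (5,3)@(11, 7): e=[6,30,16] → #
    (6,3)@(13, 7): e=[14,18,20] → #
    (7,3)@(15, 7): e=[22,6,24] → #
    (8,3)@(17, 7): e=[30,-6,28] → ·
    (4,4)@(9, 9): e=[26,26,0] → #  [on edge]
    (7,4)@(15, 9): e=[50,-10,12] → ·
    (4,5)@(9, 11): e=[54,10,-12] → ·
    (5,5)@(11, 11): e=[62,-2,-8] → ·
    (6,5)@(13, 11): e=[70,-14,-4] → ·
    (7,5)@(15, 11): e=[78,-26,0] → ·  [on edge]
  covered (7 px):
    · · · · · · · · · ·
    · · · · · · · · · ·
    · · · · · · · · # ·
    · · · · · # # # · ·
    · · · · # # # · · ·
    · · · · · · · · · ·
    · · · · · · · · · ·
T4:
  2·area = 63  (B↔C swapped to make it positive)
  edge (13, 12)→(7, 7): d=(-6,-5) top-left  bias=+0
  edge (7, 7)→(16, 4): d=(9,-3) top-left  bias=+0
  edge (16, 4)→(13, 12): d=(-3,8) right/bottom  bias=-1
    (9,1)@(19, 3): e=[84,0,-21] → ·  [on edge]
    (6,2)@(13, 5): e=[42,0,21] → #  [on edge]
    (7,2)@(15, 5): e=[52,6,5] → #
    (8,2)@(17, 5): e=[62,12,-11] → ·
    (3,3)@(7, 7): e=[0,0,63] → #  [on edge]
    (4,3)@(9, 7): e=[10,6,47] → #
    (5,3)@(11, 7): e=[20,12,31] → #
    (7,3)@(15, 7): e=[40,24,-1] → ·
    (0,4)@(1, 9): e=[-42,0,105] → ·  [on edge]
    (3,4)@(7, 9): e=[-12,18,57] → ·
    (4,4)@(9, 9): e=[-2,24,41] → ·
    (5,4)@(11, 9): e=[8,30,25] → #
  covered (9 px):
    · · · · · · · · · ·
    · · · · · · · · · ·
    · · · · · · # # · ·
    · · · # # # # · · ·
    · · · · · # # · · ·
    · · · · · · # · · ·
    · · · · · · · · · ·

Result: [[0,0],[1,1],[1,2],[2,2],[2,3],[3,3],[2,4],[3,4],[4,4],[5,5]]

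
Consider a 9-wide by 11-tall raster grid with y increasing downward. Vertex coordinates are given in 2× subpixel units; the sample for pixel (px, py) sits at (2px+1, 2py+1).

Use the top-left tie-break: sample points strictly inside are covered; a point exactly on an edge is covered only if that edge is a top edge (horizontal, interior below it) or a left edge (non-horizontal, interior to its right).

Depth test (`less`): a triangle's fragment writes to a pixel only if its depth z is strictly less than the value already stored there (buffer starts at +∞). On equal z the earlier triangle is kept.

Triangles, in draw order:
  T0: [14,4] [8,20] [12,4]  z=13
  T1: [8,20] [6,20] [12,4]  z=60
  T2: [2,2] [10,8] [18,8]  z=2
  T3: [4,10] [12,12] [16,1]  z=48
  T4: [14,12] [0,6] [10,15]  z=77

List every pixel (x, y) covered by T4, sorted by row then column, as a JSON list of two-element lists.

T0:
  2·area = 32
  edge (14, 4)→(8, 20): d=(-6,16) right/bottom  bias=-1
  edge (8, 20)→(12, 4): d=(4,-16) top-left  bias=+0
  edge (12, 4)→(14, 4): d=(2,0) top-left  bias=+0
    (6,2)@(13, 5): e=[10,20,2] → X
    (7,2)@(15, 5): e=[-22,52,2] → .
    (6,3)@(13, 7): e=[-2,28,6] → .
    (5,4)@(11, 9): e=[18,4,10] → X
    (6,4)@(13, 9): e=[-14,36,10] → .
    (5,5)@(11, 11): e=[6,12,14] → X
    (6,5)@(13, 11): e=[-26,44,14] → .
    (5,6)@(11, 13): e=[-6,20,18] → .
    (4,8)@(9, 17): e=[2,4,26] → X
    (5,8)@(11, 17): e=[-30,36,26] → .
    (4,9)@(9, 19): e=[-10,12,30] → .
  covered (4 px):
    . . . . . . . . .
    . . . . . . . . .
    . . . . . . X . .
    . . . . . . . . .
    . . . . . X . . .
    . . . . . X . . .
    . . . . . . . . .
    . . . . . . . . .
    . . . . X . . . .
    . . . . . . . . .
    . . . . . . . . .
T1:
  2·area = 32
  edge (8, 20)→(6, 20): d=(-2,0) right/bottom  bias=-1
  edge (6, 20)→(12, 4): d=(6,-16) top-left  bias=+0
  edge (12, 4)→(8, 20): d=(-4,16) right/bottom  bias=-1
    (5,3)@(11, 7): e=[26,2,4] → X
    (6,3)@(13, 7): e=[26,34,-28] → .
    (5,4)@(11, 9): e=[22,14,-4] → .
    (4,6)@(9, 13): e=[14,6,12] → X
    (5,6)@(11, 13): e=[14,38,-20] → .
    (4,7)@(9, 15): e=[10,18,4] → X
    (5,7)@(11, 15): e=[10,50,-28] → .
    (4,8)@(9, 17): e=[6,30,-4] → .
    (3,9)@(7, 19): e=[2,10,20] → X
    (4,9)@(9, 19): e=[2,42,-12] → .
    (3,10)@(7, 21): e=[-2,22,12] → .
  covered (4 px):
    . . . . . . . . .
    . . . . . . . . .
    . . . . . . . . .
    . . . . . X . . .
    . . . . . . . . .
    . . . . . . . . .
    . . . . X . . . .
    . . . . X . . . .
    . . . . . . . . .
    . . . X . . . . .
    . . . . . . . . .
T2:
  2·area = 48  (B↔C swapped to make it positive)
  edge (2, 2)→(18, 8): d=(16,6) right/bottom  bias=-1
  edge (18, 8)→(10, 8): d=(-8,0) right/bottom  bias=-1
  edge (10, 8)→(2, 2): d=(-8,-6) top-left  bias=+0
    (3,2)@(7, 5): e=[18,24,6] → X
    (4,2)@(9, 5): e=[6,24,18] → X
    (5,2)@(11, 5): e=[-6,24,30] → .
    (3,3)@(7, 7): e=[50,8,-10] → .
    (4,3)@(9, 7): e=[38,8,2] → X
    (5,3)@(11, 7): e=[26,8,14] → X
    (6,3)@(13, 7): e=[14,8,26] → X
    (7,3)@(15, 7): e=[2,8,38] → X
    (8,3)@(17, 7): e=[-10,8,50] → .
    (4,4)@(9, 9): e=[70,-8,-14] → .
    (5,4)@(11, 9): e=[58,-8,-2] → .
    (6,4)@(13, 9): e=[46,-8,10] → .
  covered (6 px):
    . . . . . . . . .
    . . . . . . . . .
    . . . X X . . . .
    . . . . X X X X .
    . . . . . . . . .
    . . . . . . . . .
    . . . . . . . . .
    . . . . . . . . .
    . . . . . . . . .
    . . . . . . . . .
    . . . . . . . . .
T3:
  2·area = 96  (B↔C swapped to make it positive)
  edge (4, 10)→(16, 1): d=(12,-9) top-left  bias=+0
  edge (16, 1)→(12, 12): d=(-4,11) right/bottom  bias=-1
  edge (12, 12)→(4, 10): d=(-8,-2) top-left  bias=+0
    (7,1)@(15, 3): e=[15,3,78] → X
    (8,1)@(17, 3): e=[33,-19,82] → .
    (5,2)@(11, 5): e=[3,39,54] → X
    (6,2)@(13, 5): e=[21,17,58] → X
    (7,2)@(15, 5): e=[39,-5,62] → .
    (4,3)@(9, 7): e=[9,53,34] → X
    (7,3)@(15, 7): e=[63,-13,46] → .
    (3,4)@(7, 9): e=[15,67,14] → X
    (7,4)@(15, 9): e=[87,-21,30] → .
    (3,5)@(7, 11): e=[39,59,-2] → .
    (4,5)@(9, 11): e=[57,37,2] → X
    (6,5)@(13, 11): e=[93,-7,10] → .
  covered (12 px):
    . . . . . . . . .
    . . . . . . . X .
    . . . . . X X . .
    . . . . X X X . .
    . . . X X X X . .
    . . . . X X . . .
    . . . . . . . . .
    . . . . . . . . .
    . . . . . . . . .
    . . . . . . . . .
    . . . . . . . . .
T4:
  2·area = 66  (B↔C swapped to make it positive)
  edge (14, 12)→(10, 15): d=(-4,3) right/bottom  bias=-1
  edge (10, 15)→(0, 6): d=(-10,-9) top-left  bias=+0
  edge (0, 6)→(14, 12): d=(14,6) right/bottom  bias=-1
    (2,4)@(5, 9): e=[39,15,12] → X
    (3,4)@(7, 9): e=[33,33,0] → .  [on edge]
    (2,5)@(5, 11): e=[31,-5,40] → .
    (3,5)@(7, 11): e=[25,13,28] → X
    (4,5)@(9, 11): e=[19,31,16] → X
    (5,5)@(11, 11): e=[13,49,4] → X
    (6,5)@(13, 11): e=[7,67,-8] → .
    (3,6)@(7, 13): e=[17,-7,56] → .
    (4,6)@(9, 13): e=[11,11,44] → X
    (6,6)@(13, 13): e=[-1,47,20] → .
    (4,7)@(9, 15): e=[3,-9,72] → .
    (5,7)@(11, 15): e=[-3,9,60] → .
  covered (6 px):
    . . . . . . . . .
    . . . . . . . . .
    . . . . . . . . .
    . . . . . . . . .
    . . X . . . . . .
    . . . X X X . . .
    . . . . X X . . .
    . . . . . . . . .
    . . . . . . . . .
    . . . . . . . . .
    . . . . . . . . .

Answer: [[2,4],[3,5],[4,5],[5,5],[4,6],[5,6]]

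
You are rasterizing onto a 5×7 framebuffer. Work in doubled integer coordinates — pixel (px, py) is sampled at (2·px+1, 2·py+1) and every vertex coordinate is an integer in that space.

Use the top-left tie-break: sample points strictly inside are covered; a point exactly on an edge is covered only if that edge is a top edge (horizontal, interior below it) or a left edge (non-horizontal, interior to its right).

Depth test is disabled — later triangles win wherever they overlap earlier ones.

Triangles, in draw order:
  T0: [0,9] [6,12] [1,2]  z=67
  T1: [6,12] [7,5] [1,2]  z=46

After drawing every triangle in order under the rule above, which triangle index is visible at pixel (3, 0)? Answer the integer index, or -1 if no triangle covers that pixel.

T0:
  2·area = 45  (B↔C swapped to make it positive)
  edge (0, 9)→(1, 2): d=(1,-7) top-left  bias=+0
  edge (1, 2)→(6, 12): d=(5,10) right/bottom  bias=-1
  edge (6, 12)→(0, 9): d=(-6,-3) top-left  bias=+0
    (0,1)@(1, 3): e=[1,5,39] → #
    (1,1)@(3, 3): e=[15,-15,45] → ·
    (0,2)@(1, 5): e=[3,15,27] → #
    (1,2)@(3, 5): e=[17,-5,33] → ·
    (0,3)@(1, 7): e=[5,25,15] → #
    (1,3)@(3, 7): e=[19,5,21] → #
    (2,3)@(5, 7): e=[33,-15,27] → ·
    (0,4)@(1, 9): e=[7,35,3] → #
    (2,4)@(5, 9): e=[35,-5,15] → ·
    (0,5)@(1, 11): e=[9,45,-9] → ·
    (1,5)@(3, 11): e=[23,25,-3] → ·
    (2,5)@(5, 11): e=[37,5,3] → #
  covered (7 px):
    · · · · ·
    # · · · ·
    # · · · ·
    # # · · ·
    # # · · ·
    · · # · ·
    · · · · ·
T1:
  2·area = 45  (B↔C swapped to make it positive)
  edge (6, 12)→(1, 2): d=(-5,-10) top-left  bias=+0
  edge (1, 2)→(7, 5): d=(6,3) right/bottom  bias=-1
  edge (7, 5)→(6, 12): d=(-1,7) right/bottom  bias=-1
    (1,1)@(3, 3): e=[15,0,30] → ·  [on edge]
    (1,2)@(3, 5): e=[5,12,28] → #
    (2,2)@(5, 5): e=[25,6,14] → #
    (3,2)@(7, 5): e=[45,0,0] → ·  [on edge]
    (1,3)@(3, 7): e=[-5,24,26] → ·
    (2,3)@(5, 7): e=[15,18,12] → #
    (3,3)@(7, 7): e=[35,12,-2] → ·
    (2,4)@(5, 9): e=[5,30,10] → #
    (3,4)@(7, 9): e=[25,24,-4] → ·
    (2,5)@(5, 11): e=[-5,42,8] → ·
  covered (4 px):
    · · · · ·
    · · · · ·
    · # # · ·
    · · # · ·
    · · # · ·
    · · · · ·
    · · · · ·

Z-buffer (winner per pixel, '.' = empty):
  . . . . .
  0 . . . .
  0 1 1 . .
  0 0 1 . .
  0 0 1 . .
  . . 0 . .
  . . . . .

Final: -1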